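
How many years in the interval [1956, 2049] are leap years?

Years divisible by 4: 1956, 1960, …, 2048 — 24 in all.
2000 is divisible by 400, so still leap.
No century exceptions apply. Count: 24.

24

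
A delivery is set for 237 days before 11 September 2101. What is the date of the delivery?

17 January 2101

Count 237 days before September 11, 2101:
January 2101: 31 − 17 = 14 days remain.
Then February 2101 (28), March (31), April (30), May (31), June (30), July (31), August (31): 28 + 31 + 30 + 31 + 30 + 31 + 31 = 212 days.
September 1–11, 2101: 11 days.
Total: 14 + 212 + 11 = 237 days.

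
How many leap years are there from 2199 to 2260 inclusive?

Years divisible by 4: 2200, 2204, …, 2260 — 16 in all.
Of these, 2200 is divisible by 100 but not 400, so not leap.
Leap years: 16 − 1 = 15.

15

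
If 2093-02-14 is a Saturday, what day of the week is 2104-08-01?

From February 14, 2093 to February 14, 2104: 11 years, of which 1 contains a Feb 29 — 10×365 + 1×366 = 4016 days.
(2100 is not a leap year (divisible by 100 but not 400).)
February 2104: 29 − 14 = 15 days remain (2104 is a leap year, so February has 29 days).
Then March (31), April (30), May (31), June (30), July (31): 31 + 30 + 31 + 30 + 31 = 153 days.
August 1, 2104: 1 day.
Residual: 169 days.
Total: 4185 days.
4185 mod 7 = 6, so 6 days after Saturday is Friday.

Friday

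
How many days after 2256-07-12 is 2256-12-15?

July 2256: 31 − 12 = 19 days remain.
Then August (31), September (30), October (31), November (30): 31 + 30 + 31 + 30 = 122 days.
December 1–15, 2256: 15 days.
Total: 19 + 122 + 15 = 156 days.

156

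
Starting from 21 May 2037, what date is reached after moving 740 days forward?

31 May 2039

Count 740 days after May 21, 2037:
Day-of-year of May 21, 2037: 141.
Day-of-year of May 31, 2039: 151.
2037 has 365 days, so 365 − 141 = 224 days remain in 2037.
Full years: 2038: 365. Sum = 365.
Total: 224 + 365 + 151 = 740 days.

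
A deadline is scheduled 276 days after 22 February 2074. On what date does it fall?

25 November 2074

Count 276 days after February 22, 2074:
February 2074: 28 − 22 = 6 days remain (2074 is not a leap year, so February has 28 days).
Then March (31), April (30), May (31), June (30), July (31), August (31), September (30), October (31): 31 + 30 + 31 + 30 + 31 + 31 + 30 + 31 = 245 days.
November 1–25, 2074: 25 days.
Total: 6 + 245 + 25 = 276 days.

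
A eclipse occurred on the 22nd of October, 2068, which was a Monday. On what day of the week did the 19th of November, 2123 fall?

Day-of-year of October 22, 2068: 296.
Day-of-year of November 19, 2123: 323.
2068 has 366 days, so 366 − 296 = 70 days remain in 2068.
Full years 2069–2122: 42 common + 12 leap = 42×365 + 12×366 = 19722 days.
Total: 70 + 19722 + 323 = 20115 days.
20115 mod 7 = 4, so 4 days after Monday is Friday.

Friday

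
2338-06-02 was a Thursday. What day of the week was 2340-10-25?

Friday

Day-of-year of June 2, 2338: 153.
Day-of-year of October 25, 2340: 299.
2338 has 365 days, so 365 − 153 = 212 days remain in 2338.
Full years: 2339: 365. Sum = 365.
Total: 212 + 365 + 299 = 876 days.
876 mod 7 = 1, so 1 day after Thursday is Friday.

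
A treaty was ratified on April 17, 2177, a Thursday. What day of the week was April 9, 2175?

Sunday

Count forward from the earlier date (April 9, 2175) to the later (April 17, 2177):
April 2175: 30 − 9 = 21 days remain.
Then 23 full months totalling 701 days.
April 1–17, 2177: 17 days.
Total: 21 + 701 + 17 = 739 days.
739 mod 7 = 4, so 4 days before Thursday is Sunday.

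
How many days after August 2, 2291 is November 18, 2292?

474

August 2291: 31 − 2 = 29 days remain.
Then 14 full months totalling 427 days.
November 1–18, 2292: 18 days.
Total: 29 + 427 + 18 = 474 days.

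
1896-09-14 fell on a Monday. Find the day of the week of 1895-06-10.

Monday

Count forward from the earlier date (June 10, 1895) to the later (September 14, 1896):
June 1895: 30 − 10 = 20 days remain.
Then 14 full months totalling 428 days.
September 1–14, 1896: 14 days.
Total: 20 + 428 + 14 = 462 days.
462 is a multiple of 7, so 1895-06-10 falls on the same weekday: Monday.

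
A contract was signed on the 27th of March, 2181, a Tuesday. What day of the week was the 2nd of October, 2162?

Saturday

Count forward from the earlier date (October 2, 2162) to the later (March 27, 2181):
Day-of-year of October 2, 2162: 275.
Day-of-year of March 27, 2181: 86.
2162 has 365 days, so 365 − 275 = 90 days remain in 2162.
Full years 2163–2180: 13 common + 5 leap = 13×365 + 5×366 = 6575 days.
Total: 90 + 6575 + 86 = 6751 days.
6751 mod 7 = 3, so 3 days before Tuesday is Saturday.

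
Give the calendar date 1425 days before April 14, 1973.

May 20, 1969

Count 1425 days before April 14, 1973:
May 20, 1969 → May 20, 1970: 365 days.
May 20, 1970 → May 20, 1971: 365 days.
May 20, 1971 → May 20, 1972: 366 days (1972 is a leap year).
May 1972: 31 − 20 = 11 days remain.
Then 10 full months totalling 304 days.
April 1–14, 1973: 14 days.
Residual: 329 days.
Total: 1425 days.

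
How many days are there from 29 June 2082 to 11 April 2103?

Day-of-year of June 29, 2082: 180.
Day-of-year of April 11, 2103: 101.
2082 has 365 days, so 365 − 180 = 185 days remain in 2082.
Full years 2083–2102: 16 common + 4 leap = 16×365 + 4×366 = 7304 days.
Total: 185 + 7304 + 101 = 7590 days.

7590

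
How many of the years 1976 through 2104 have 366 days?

Years divisible by 4: 1976, 1980, …, 2104 — 33 in all.
Of these, 2100 is divisible by 100 but not 400, so not leap.
2000 is divisible by 400, so still leap.
Leap years: 33 − 1 = 32.

32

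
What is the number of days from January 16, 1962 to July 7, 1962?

172

January 1962: 31 − 16 = 15 days remain.
Then February 1962 (28), March (31), April (30), May (31), June (30): 28 + 31 + 30 + 31 + 30 = 150 days.
July 1–7, 1962: 7 days.
Total: 15 + 150 + 7 = 172 days.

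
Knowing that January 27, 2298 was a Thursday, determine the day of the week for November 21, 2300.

Wednesday

January 27, 2298 → January 27, 2299: 365 days.
January 27, 2299 → January 27, 2300: 365 days.
January 2300: 31 − 27 = 4 days remain.
Then 9 full months totalling 273 days.
November 1–21, 2300: 21 days.
Residual: 298 days.
Total: 1028 days.
1028 mod 7 = 6, so 6 days after Thursday is Wednesday.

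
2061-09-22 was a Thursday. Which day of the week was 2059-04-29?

Count forward from the earlier date (April 29, 2059) to the later (September 22, 2061):
Day-of-year of April 29, 2059: 119.
Day-of-year of September 22, 2061: 265.
2059 has 365 days, so 365 − 119 = 246 days remain in 2059.
Full years: 2060: 366. Sum = 366.
Total: 246 + 366 + 265 = 877 days.
877 mod 7 = 2, so 2 days before Thursday is Tuesday.

Tuesday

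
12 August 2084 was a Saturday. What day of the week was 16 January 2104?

Wednesday

From August 12, 2084 to August 12, 2103: 19 years, of which 3 contain a Feb 29 — 16×365 + 3×366 = 6938 days.
(2100 is not a leap year (divisible by 100 but not 400).)
August 2103: 31 − 12 = 19 days remain.
Then September (30), October (31), November (30), December (31): 30 + 31 + 30 + 31 = 122 days.
January 1–16, 2104: 16 days.
Residual: 157 days.
Total: 7095 days.
7095 mod 7 = 4, so 4 days after Saturday is Wednesday.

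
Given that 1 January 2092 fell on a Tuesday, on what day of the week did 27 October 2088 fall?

Count forward from the earlier date (October 27, 2088) to the later (January 1, 2092):
October 27, 2088 → October 27, 2089: 365 days.
October 27, 2089 → October 27, 2090: 365 days.
October 27, 2090 → October 27, 2091: 365 days.
October 2091: 31 − 27 = 4 days remain.
Then November (30), December (31): 30 + 31 = 61 days.
January 1, 2092: 1 day.
Residual: 66 days.
Total: 1161 days.
1161 mod 7 = 6, so 6 days before Tuesday is Wednesday.

Wednesday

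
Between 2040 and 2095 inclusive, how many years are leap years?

Years divisible by 4: 2040, 2044, …, 2092 — 14 in all.
No century exceptions apply. Count: 14.

14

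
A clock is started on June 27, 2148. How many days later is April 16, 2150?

June 2148: 30 − 27 = 3 days remain.
Then 21 full months totalling 639 days.
April 1–16, 2150: 16 days.
Total: 3 + 639 + 16 = 658 days.

658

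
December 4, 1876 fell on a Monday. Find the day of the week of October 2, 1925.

Friday

Day-of-year of December 4, 1876: 339.
Day-of-year of October 2, 1925: 275.
1876 has 366 days, so 366 − 339 = 27 days remain in 1876.
Full years 1877–1924: 37 common + 11 leap = 37×365 + 11×366 = 17531 days.
Total: 27 + 17531 + 275 = 17833 days.
17833 mod 7 = 4, so 4 days after Monday is Friday.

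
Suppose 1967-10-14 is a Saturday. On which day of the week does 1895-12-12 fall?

Count forward from the earlier date (December 12, 1895) to the later (October 14, 1967):
From December 12, 1895 to December 12, 1966: 71 years, of which 17 contain a Feb 29 — 54×365 + 17×366 = 25932 days.
(1900 is not a leap year (divisible by 100 but not 400).)
December 1966: 31 − 12 = 19 days remain.
Then 9 full months totalling 273 days.
October 1–14, 1967: 14 days.
Residual: 306 days.
Total: 26238 days.
26238 mod 7 = 2, so 2 days before Saturday is Thursday.

Thursday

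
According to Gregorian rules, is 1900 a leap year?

1900 is not a leap year (divisible by 100 but not 400).

No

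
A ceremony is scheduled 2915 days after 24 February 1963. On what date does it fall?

17 February 1971

Count 2915 days after February 24, 1963:
Day-of-year of February 24, 1963: 55.
Day-of-year of February 17, 1971: 48.
1963 has 365 days, so 365 − 55 = 310 days remain in 1963.
Full years 1964–1970: 5 common + 2 leap = 5×365 + 2×366 = 2557 days.
Total: 310 + 2557 + 48 = 2915 days.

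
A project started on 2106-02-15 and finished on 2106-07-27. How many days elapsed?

162

February 2106: 28 − 15 = 13 days remain (2106 is not a leap year, so February has 28 days).
Then March (31), April (30), May (31), June (30): 31 + 30 + 31 + 30 = 122 days.
July 1–27, 2106: 27 days.
Total: 13 + 122 + 27 = 162 days.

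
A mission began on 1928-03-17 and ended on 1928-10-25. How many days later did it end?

March 1928: 31 − 17 = 14 days remain.
Then April (30), May (31), June (30), July (31), August (31), September (30): 30 + 31 + 30 + 31 + 31 + 30 = 183 days.
October 1–25, 1928: 25 days.
Total: 14 + 183 + 25 = 222 days.

222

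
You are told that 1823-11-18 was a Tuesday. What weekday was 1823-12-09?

Tuesday

November 1823: 30 − 18 = 12 days remain.
December 1–9, 1823: 9 days.
Total: 12 + 9 = 21 days.
21 is a multiple of 7, so 1823-12-09 falls on the same weekday: Tuesday.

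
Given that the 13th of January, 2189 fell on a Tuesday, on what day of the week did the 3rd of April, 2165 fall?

Count forward from the earlier date (April 3, 2165) to the later (January 13, 2189):
From April 3, 2165 to April 3, 2188: 23 years, of which 6 contain a Feb 29 — 17×365 + 6×366 = 8401 days.
April 2188: 30 − 3 = 27 days remain.
Then May (31), June (30), July (31), August (31), September (30), October (31), November (30), December (31): 31 + 30 + 31 + 31 + 30 + 31 + 30 + 31 = 245 days.
January 1–13, 2189: 13 days.
Residual: 285 days.
Total: 8686 days.
8686 mod 7 = 6, so 6 days before Tuesday is Wednesday.

Wednesday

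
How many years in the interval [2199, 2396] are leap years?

48

Years divisible by 4: 2200, 2204, …, 2396 — 50 in all.
Of these, 2200, 2300 are divisible by 100 but not 400, so not leap.
Leap years: 50 − 2 = 48.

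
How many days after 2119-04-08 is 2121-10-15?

Day-of-year of April 8, 2119: 98.
Day-of-year of October 15, 2121: 288.
2119 has 365 days, so 365 − 98 = 267 days remain in 2119.
Full years: 2120: 366. Sum = 366.
Total: 267 + 366 + 288 = 921 days.

921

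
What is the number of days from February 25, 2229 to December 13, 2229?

February 2229: 28 − 25 = 3 days remain (2229 is not a leap year, so February has 28 days).
Then 9 full months totalling 275 days.
December 1–13, 2229: 13 days.
Total: 3 + 275 + 13 = 291 days.

291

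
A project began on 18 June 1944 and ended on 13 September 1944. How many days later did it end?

87

June 1944: 30 − 18 = 12 days remain.
Then July (31), August (31): 31 + 31 = 62 days.
September 1–13, 1944: 13 days.
Total: 12 + 62 + 13 = 87 days.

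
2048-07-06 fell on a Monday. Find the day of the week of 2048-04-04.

Saturday

Count forward from the earlier date (April 4, 2048) to the later (July 6, 2048):
April 2048: 30 − 4 = 26 days remain.
Then May (31), June (30): 31 + 30 = 61 days.
July 1–6, 2048: 6 days.
Total: 26 + 61 + 6 = 93 days.
93 mod 7 = 2, so 2 days before Monday is Saturday.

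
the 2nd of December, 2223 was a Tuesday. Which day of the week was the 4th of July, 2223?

Friday

Count forward from the earlier date (July 4, 2223) to the later (December 2, 2223):
July 2223: 31 − 4 = 27 days remain.
Then August (31), September (30), October (31), November (30): 31 + 30 + 31 + 30 = 122 days.
December 1–2, 2223: 2 days.
Total: 27 + 122 + 2 = 151 days.
151 mod 7 = 4, so 4 days before Tuesday is Friday.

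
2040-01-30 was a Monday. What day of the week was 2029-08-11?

Count forward from the earlier date (August 11, 2029) to the later (January 30, 2040):
From August 11, 2029 to August 11, 2039: 10 years, of which 2 contain a Feb 29 — 8×365 + 2×366 = 3652 days.
August 2039: 31 − 11 = 20 days remain.
Then September (30), October (31), November (30), December (31): 30 + 31 + 30 + 31 = 122 days.
January 1–30, 2040: 30 days.
Residual: 172 days.
Total: 3824 days.
3824 mod 7 = 2, so 2 days before Monday is Saturday.

Saturday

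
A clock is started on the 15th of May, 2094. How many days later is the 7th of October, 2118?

8910

From May 15, 2094 to May 15, 2118: 24 years, of which 5 contain a Feb 29 — 19×365 + 5×366 = 8765 days.
(2100 is not a leap year (divisible by 100 but not 400).)
May 2118: 31 − 15 = 16 days remain.
Then June (30), July (31), August (31), September (30): 30 + 31 + 31 + 30 = 122 days.
October 1–7, 2118: 7 days.
Residual: 145 days.
Total: 8910 days.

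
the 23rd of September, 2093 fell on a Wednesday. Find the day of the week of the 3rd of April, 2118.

Day-of-year of September 23, 2093: 266.
Day-of-year of April 3, 2118: 93.
2093 has 365 days, so 365 − 266 = 99 days remain in 2093.
Full years 2094–2117: 19 common + 5 leap = 19×365 + 5×366 = 8765 days.
Total: 99 + 8765 + 93 = 8957 days.
8957 mod 7 = 4, so 4 days after Wednesday is Sunday.

Sunday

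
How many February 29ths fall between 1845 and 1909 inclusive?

Years divisible by 4: 1848, 1852, …, 1908 — 16 in all.
Of these, 1900 is divisible by 100 but not 400, so not leap.
Leap years: 16 − 1 = 15.

15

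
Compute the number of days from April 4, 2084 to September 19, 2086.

898

April 4, 2084 → April 4, 2085: 365 days.
April 4, 2085 → April 4, 2086: 365 days.
April 2086: 30 − 4 = 26 days remain.
Then May (31), June (30), July (31), August (31): 31 + 30 + 31 + 31 = 123 days.
September 1–19, 2086: 19 days.
Residual: 168 days.
Total: 898 days.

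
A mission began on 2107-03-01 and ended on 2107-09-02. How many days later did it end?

185

March 2107: 31 − 1 = 30 days remain.
Then April (30), May (31), June (30), July (31), August (31): 30 + 31 + 30 + 31 + 31 = 153 days.
September 1–2, 2107: 2 days.
Total: 30 + 153 + 2 = 185 days.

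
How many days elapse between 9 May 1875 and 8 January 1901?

9375

Day-of-year of May 9, 1875: 129.
Day-of-year of January 8, 1901: 8.
1875 has 365 days, so 365 − 129 = 236 days remain in 1875.
Full years 1876–1900: 19 common + 6 leap = 19×365 + 6×366 = 9131 days.
Total: 236 + 9131 + 8 = 9375 days.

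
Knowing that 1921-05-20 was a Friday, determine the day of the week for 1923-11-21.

Day-of-year of May 20, 1921: 140.
Day-of-year of November 21, 1923: 325.
1921 has 365 days, so 365 − 140 = 225 days remain in 1921.
Full years: 1922: 365. Sum = 365.
Total: 225 + 365 + 325 = 915 days.
915 mod 7 = 5, so 5 days after Friday is Wednesday.

Wednesday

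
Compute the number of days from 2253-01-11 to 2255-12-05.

Day-of-year of January 11, 2253: 11.
Day-of-year of December 5, 2255: 339.
2253 has 365 days, so 365 − 11 = 354 days remain in 2253.
Full years: 2254: 365. Sum = 365.
Total: 354 + 365 + 339 = 1058 days.

1058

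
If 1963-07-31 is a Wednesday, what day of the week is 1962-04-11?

Wednesday

Count forward from the earlier date (April 11, 1962) to the later (July 31, 1963):
Day-of-year of April 11, 1962: 101.
Day-of-year of July 31, 1963: 212.
1962 has 365 days, so 365 − 101 = 264 days remain in 1962.
Total: 264 + 212 = 476 days.
476 is a multiple of 7, so 1962-04-11 falls on the same weekday: Wednesday.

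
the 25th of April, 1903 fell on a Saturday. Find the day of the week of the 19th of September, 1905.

Day-of-year of April 25, 1903: 115.
Day-of-year of September 19, 1905: 262.
1903 has 365 days, so 365 − 115 = 250 days remain in 1903.
Full years: 1904: 366. Sum = 366.
Total: 250 + 366 + 262 = 878 days.
878 mod 7 = 3, so 3 days after Saturday is Tuesday.

Tuesday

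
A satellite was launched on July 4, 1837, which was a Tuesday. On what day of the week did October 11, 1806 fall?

Count forward from the earlier date (October 11, 1806) to the later (July 4, 1837):
Day-of-year of October 11, 1806: 284.
Day-of-year of July 4, 1837: 185.
1806 has 365 days, so 365 − 284 = 81 days remain in 1806.
Full years 1807–1836: 22 common + 8 leap = 22×365 + 8×366 = 10958 days.
Total: 81 + 10958 + 185 = 11224 days.
11224 mod 7 = 3, so 3 days before Tuesday is Saturday.

Saturday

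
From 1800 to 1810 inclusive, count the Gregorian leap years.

Years divisible by 4 in [1800, 1810]: 1800, 1804, 1808.
Of these, 1800 is divisible by 100 but not 400, so not leap.
Leap years: 3 − 1 = 2.

2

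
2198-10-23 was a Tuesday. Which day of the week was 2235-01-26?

Monday

From October 23, 2198 to October 23, 2234: 36 years, of which 8 contain a Feb 29 — 28×365 + 8×366 = 13148 days.
(2200 is not a leap year (divisible by 100 but not 400).)
October 2234: 31 − 23 = 8 days remain.
Then November (30), December (31): 30 + 31 = 61 days.
January 1–26, 2235: 26 days.
Residual: 95 days.
Total: 13243 days.
13243 mod 7 = 6, so 6 days after Tuesday is Monday.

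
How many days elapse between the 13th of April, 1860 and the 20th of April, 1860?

7

Within April 1860: 20 − 13 = 7 days.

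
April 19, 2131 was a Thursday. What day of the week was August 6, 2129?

Saturday

Count forward from the earlier date (August 6, 2129) to the later (April 19, 2131):
August 2129: 31 − 6 = 25 days remain.
Then 19 full months totalling 577 days.
April 1–19, 2131: 19 days.
Total: 25 + 577 + 19 = 621 days.
621 mod 7 = 5, so 5 days before Thursday is Saturday.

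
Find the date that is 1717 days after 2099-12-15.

2104-08-28

Count 1717 days after December 15, 2099:
Day-of-year of December 15, 2099: 349.
Day-of-year of August 28, 2104: 241.
2099 has 365 days, so 365 − 349 = 16 days remain in 2099.
Full years: 2100: 365; 2101: 365; 2102: 365; 2103: 365. Sum = 1460.
Total: 16 + 1460 + 241 = 1717 days.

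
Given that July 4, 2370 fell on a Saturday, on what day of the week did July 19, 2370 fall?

Within July 2370: 19 − 4 = 15 days.
15 mod 7 = 1, so 1 day after Saturday is Sunday.

Sunday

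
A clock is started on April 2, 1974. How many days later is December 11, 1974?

April 1974: 30 − 2 = 28 days remain.
Then May (31), June (30), July (31), August (31), September (30), October (31), November (30): 31 + 30 + 31 + 31 + 30 + 31 + 30 = 214 days.
December 1–11, 1974: 11 days.
Total: 28 + 214 + 11 = 253 days.

253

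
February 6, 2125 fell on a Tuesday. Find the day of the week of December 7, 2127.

Sunday

February 6, 2125 → February 6, 2126: 365 days.
February 6, 2126 → February 6, 2127: 365 days.
February 2127: 28 − 6 = 22 days remain (2127 is not a leap year, so February has 28 days).
Then 9 full months totalling 275 days.
December 1–7, 2127: 7 days.
Residual: 304 days.
Total: 1034 days.
1034 mod 7 = 5, so 5 days after Tuesday is Sunday.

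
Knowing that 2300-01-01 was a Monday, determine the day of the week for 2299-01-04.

Count forward from the earlier date (January 4, 2299) to the later (January 1, 2300):
January 2299: 31 − 4 = 27 days remain.
Then 11 full months totalling 334 days.
January 1, 2300: 1 day.
Residual: 362 days.
Total: 362 days.
362 mod 7 = 5, so 5 days before Monday is Wednesday.

Wednesday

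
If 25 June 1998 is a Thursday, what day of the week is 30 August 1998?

June 1998: 30 − 25 = 5 days remain.
Then July (31): 31 days.
August 1–30, 1998: 30 days.
Total: 5 + 31 + 30 = 66 days.
66 mod 7 = 3, so 3 days after Thursday is Sunday.

Sunday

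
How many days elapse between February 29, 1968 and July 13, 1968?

February 1968: 29 − 29 = 0 days remain (1968 is a leap year, so February has 29 days).
Then March (31), April (30), May (31), June (30): 31 + 30 + 31 + 30 = 122 days.
July 1–13, 1968: 13 days.
Total: 0 + 122 + 13 = 135 days.

135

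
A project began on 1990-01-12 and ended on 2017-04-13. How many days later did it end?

Day-of-year of January 12, 1990: 12.
Day-of-year of April 13, 2017: 103.
1990 has 365 days, so 365 − 12 = 353 days remain in 1990.
Full years 1991–2016: 19 common + 7 leap = 19×365 + 7×366 = 9497 days.
Total: 353 + 9497 + 103 = 9953 days.

9953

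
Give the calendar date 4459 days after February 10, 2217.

April 27, 2229

Count 4459 days after February 10, 2217:
Day-of-year of February 10, 2217: 41.
Day-of-year of April 27, 2229: 117.
2217 has 365 days, so 365 − 41 = 324 days remain in 2217.
Full years 2218–2228: 8 common + 3 leap = 8×365 + 3×366 = 4018 days.
Total: 324 + 4018 + 117 = 4459 days.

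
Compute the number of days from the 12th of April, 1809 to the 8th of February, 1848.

14181

From April 12, 1809 to April 12, 1847: 38 years, of which 9 contain a Feb 29 — 29×365 + 9×366 = 13879 days.
April 1847: 30 − 12 = 18 days remain.
Then 9 full months totalling 276 days.
February 1–8, 1848: 8 days (1848 is a leap year).
Residual: 302 days.
Total: 14181 days.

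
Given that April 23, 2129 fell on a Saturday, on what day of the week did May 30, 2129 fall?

Monday

April 2129: 30 − 23 = 7 days remain.
May 1–30, 2129: 30 days.
Total: 7 + 30 = 37 days.
37 mod 7 = 2, so 2 days after Saturday is Monday.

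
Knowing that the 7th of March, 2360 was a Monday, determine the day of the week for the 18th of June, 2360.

March 2360: 31 − 7 = 24 days remain.
Then April (30), May (31): 30 + 31 = 61 days.
June 1–18, 2360: 18 days.
Total: 24 + 61 + 18 = 103 days.
103 mod 7 = 5, so 5 days after Monday is Saturday.

Saturday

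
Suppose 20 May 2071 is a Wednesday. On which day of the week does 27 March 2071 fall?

Count forward from the earlier date (March 27, 2071) to the later (May 20, 2071):
March 2071: 31 − 27 = 4 days remain.
Then April (30): 30 days.
May 1–20, 2071: 20 days.
Total: 4 + 30 + 20 = 54 days.
54 mod 7 = 5, so 5 days before Wednesday is Friday.

Friday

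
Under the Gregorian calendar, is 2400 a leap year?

2400 is a leap year (divisible by 400).

Yes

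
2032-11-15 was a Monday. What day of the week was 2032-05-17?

Count forward from the earlier date (May 17, 2032) to the later (November 15, 2032):
May 2032: 31 − 17 = 14 days remain.
Then June (30), July (31), August (31), September (30), October (31): 30 + 31 + 31 + 30 + 31 = 153 days.
November 1–15, 2032: 15 days.
Total: 14 + 153 + 15 = 182 days.
182 is a multiple of 7, so 2032-05-17 falls on the same weekday: Monday.

Monday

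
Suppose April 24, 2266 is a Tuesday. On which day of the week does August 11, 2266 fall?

Saturday

April 2266: 30 − 24 = 6 days remain.
Then May (31), June (30), July (31): 31 + 30 + 31 = 92 days.
August 1–11, 2266: 11 days.
Total: 6 + 92 + 11 = 109 days.
109 mod 7 = 4, so 4 days after Tuesday is Saturday.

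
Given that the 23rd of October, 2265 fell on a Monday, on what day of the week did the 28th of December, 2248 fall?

Thursday

Count forward from the earlier date (December 28, 2248) to the later (October 23, 2265):
From December 28, 2248 to December 28, 2264: 16 years, of which 4 contain a Feb 29 — 12×365 + 4×366 = 5844 days.
December 2264: 31 − 28 = 3 days remain.
Then 9 full months totalling 273 days.
October 1–23, 2265: 23 days.
Residual: 299 days.
Total: 6143 days.
6143 mod 7 = 4, so 4 days before Monday is Thursday.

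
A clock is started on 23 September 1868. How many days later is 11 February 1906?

From September 23, 1868 to September 23, 1905: 37 years, of which 8 contain a Feb 29 — 29×365 + 8×366 = 13513 days.
(1900 is not a leap year (divisible by 100 but not 400).)
September 1905: 30 − 23 = 7 days remain.
Then October (31), November (30), December (31), January (31): 31 + 30 + 31 + 31 = 123 days.
February 1–11, 1906: 11 days (1906 is not a leap year).
Residual: 141 days.
Total: 13654 days.

13654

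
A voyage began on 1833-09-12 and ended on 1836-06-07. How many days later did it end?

Day-of-year of September 12, 1833: 255.
Day-of-year of June 7, 1836: 159.
1833 has 365 days, so 365 − 255 = 110 days remain in 1833.
Full years: 1834: 365; 1835: 365. Sum = 730.
Total: 110 + 730 + 159 = 999 days.

999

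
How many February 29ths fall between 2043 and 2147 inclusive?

25

Years divisible by 4: 2044, 2048, …, 2144 — 26 in all.
Of these, 2100 is divisible by 100 but not 400, so not leap.
Leap years: 26 − 1 = 25.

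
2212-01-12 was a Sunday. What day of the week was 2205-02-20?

Count forward from the earlier date (February 20, 2205) to the later (January 12, 2212):
February 20, 2205 → February 20, 2206: 365 days.
February 20, 2206 → February 20, 2207: 365 days.
February 20, 2207 → February 20, 2208: 365 days.
February 20, 2208 → February 20, 2209: 366 days (2208 is a leap year).
February 20, 2209 → February 20, 2210: 365 days.
February 20, 2210 → February 20, 2211: 365 days.
February 2211: 28 − 20 = 8 days remain (2211 is not a leap year, so February has 28 days).
Then 10 full months totalling 306 days.
January 1–12, 2212: 12 days.
Residual: 326 days.
Total: 2517 days.
2517 mod 7 = 4, so 4 days before Sunday is Wednesday.

Wednesday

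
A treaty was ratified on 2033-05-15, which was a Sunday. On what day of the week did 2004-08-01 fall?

Count forward from the earlier date (August 1, 2004) to the later (May 15, 2033):
Day-of-year of August 1, 2004: 214.
Day-of-year of May 15, 2033: 135.
2004 has 366 days, so 366 − 214 = 152 days remain in 2004.
Full years 2005–2032: 21 common + 7 leap = 21×365 + 7×366 = 10227 days.
Total: 152 + 10227 + 135 = 10514 days.
10514 is a multiple of 7, so 2004-08-01 falls on the same weekday: Sunday.

Sunday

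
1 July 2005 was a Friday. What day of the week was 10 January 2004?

Saturday

Count forward from the earlier date (January 10, 2004) to the later (July 1, 2005):
January 2004: 31 − 10 = 21 days remain.
Then 17 full months totalling 516 days.
July 1, 2005: 1 day.
Total: 21 + 516 + 1 = 538 days.
538 mod 7 = 6, so 6 days before Friday is Saturday.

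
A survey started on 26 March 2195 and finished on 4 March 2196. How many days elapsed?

344

March 2195: 31 − 26 = 5 days remain.
Then 11 full months totalling 335 days.
March 1–4, 2196: 4 days.
Residual: 344 days.
Total: 344 days.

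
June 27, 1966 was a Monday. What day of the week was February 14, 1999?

From June 27, 1966 to June 27, 1998: 32 years, of which 8 contain a Feb 29 — 24×365 + 8×366 = 11688 days.
June 1998: 30 − 27 = 3 days remain.
Then July (31), August (31), September (30), October (31), November (30), December (31), January (31): 31 + 31 + 30 + 31 + 30 + 31 + 31 = 215 days.
February 1–14, 1999: 14 days (1999 is not a leap year).
Residual: 232 days.
Total: 11920 days.
11920 mod 7 = 6, so 6 days after Monday is Sunday.

Sunday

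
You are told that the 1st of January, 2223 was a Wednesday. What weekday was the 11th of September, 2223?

Thursday

January 2223: 31 − 1 = 30 days remain.
Then February 2223 (28), March (31), April (30), May (31), June (30), July (31), August (31): 28 + 31 + 30 + 31 + 30 + 31 + 31 = 212 days.
September 1–11, 2223: 11 days.
Total: 30 + 212 + 11 = 253 days.
253 mod 7 = 1, so 1 day after Wednesday is Thursday.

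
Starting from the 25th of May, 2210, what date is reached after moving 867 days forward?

the 8th of October, 2212

Count 867 days after May 25, 2210:
Day-of-year of May 25, 2210: 145.
Day-of-year of October 8, 2212: 282.
2210 has 365 days, so 365 − 145 = 220 days remain in 2210.
Full years: 2211: 365. Sum = 365.
Total: 220 + 365 + 282 = 867 days.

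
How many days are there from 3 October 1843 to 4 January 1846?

824

October 3, 1843 → October 3, 1844: 366 days (1844 is a leap year).
October 3, 1844 → October 3, 1845: 365 days.
October 1845: 31 − 3 = 28 days remain.
Then November (30), December (31): 30 + 31 = 61 days.
January 1–4, 1846: 4 days.
Residual: 93 days.
Total: 824 days.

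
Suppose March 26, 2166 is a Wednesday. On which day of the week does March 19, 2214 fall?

Saturday

From March 26, 2166 to March 26, 2213: 47 years, of which 11 contain a Feb 29 — 36×365 + 11×366 = 17166 days.
(2200 is not a leap year (divisible by 100 but not 400).)
March 2213: 31 − 26 = 5 days remain.
Then 11 full months totalling 334 days.
March 1–19, 2214: 19 days.
Residual: 358 days.
Total: 17524 days.
17524 mod 7 = 3, so 3 days after Wednesday is Saturday.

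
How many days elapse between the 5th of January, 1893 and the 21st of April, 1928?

12889

Day-of-year of January 5, 1893: 5.
Day-of-year of April 21, 1928: 112.
1893 has 365 days, so 365 − 5 = 360 days remain in 1893.
Full years 1894–1927: 27 common + 7 leap = 27×365 + 7×366 = 12417 days.
Total: 360 + 12417 + 112 = 12889 days.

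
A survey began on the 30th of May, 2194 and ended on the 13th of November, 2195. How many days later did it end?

Day-of-year of May 30, 2194: 150.
Day-of-year of November 13, 2195: 317.
2194 has 365 days, so 365 − 150 = 215 days remain in 2194.
Total: 215 + 317 = 532 days.

532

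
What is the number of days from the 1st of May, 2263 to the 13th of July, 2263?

73

May 2263: 31 − 1 = 30 days remain.
Then June (30): 30 days.
July 1–13, 2263: 13 days.
Total: 30 + 30 + 13 = 73 days.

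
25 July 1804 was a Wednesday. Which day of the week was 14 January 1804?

Saturday

Count forward from the earlier date (January 14, 1804) to the later (July 25, 1804):
January 1804: 31 − 14 = 17 days remain.
Then February 1804 (29), March (31), April (30), May (31), June (30): 29 + 31 + 30 + 31 + 30 = 151 days.
July 1–25, 1804: 25 days.
Total: 17 + 151 + 25 = 193 days.
193 mod 7 = 4, so 4 days before Wednesday is Saturday.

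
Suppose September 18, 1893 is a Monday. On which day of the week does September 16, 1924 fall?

Tuesday

From September 18, 1893 to September 18, 1923: 30 years, of which 6 contain a Feb 29 — 24×365 + 6×366 = 10956 days.
(1900 is not a leap year (divisible by 100 but not 400).)
September 1923: 30 − 18 = 12 days remain.
Then 11 full months totalling 336 days.
September 1–16, 1924: 16 days.
Residual: 364 days.
Total: 11320 days.
11320 mod 7 = 1, so 1 day after Monday is Tuesday.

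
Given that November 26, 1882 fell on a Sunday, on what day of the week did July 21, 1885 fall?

Tuesday

Day-of-year of November 26, 1882: 330.
Day-of-year of July 21, 1885: 202.
1882 has 365 days, so 365 − 330 = 35 days remain in 1882.
Full years: 1883: 365; 1884: 366. Sum = 731.
Total: 35 + 731 + 202 = 968 days.
968 mod 7 = 2, so 2 days after Sunday is Tuesday.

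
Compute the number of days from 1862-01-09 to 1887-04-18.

9230

From January 9, 1862 to January 9, 1887: 25 years, of which 6 contain a Feb 29 — 19×365 + 6×366 = 9131 days.
January 1887: 31 − 9 = 22 days remain.
Then February 1887 (28), March (31): 28 + 31 = 59 days.
April 1–18, 1887: 18 days.
Residual: 99 days.
Total: 9230 days.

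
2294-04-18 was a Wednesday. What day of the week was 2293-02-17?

Friday

Count forward from the earlier date (February 17, 2293) to the later (April 18, 2294):
February 2293: 28 − 17 = 11 days remain (2293 is not a leap year, so February has 28 days).
Then 13 full months totalling 396 days.
April 1–18, 2294: 18 days.
Total: 11 + 396 + 18 = 425 days.
425 mod 7 = 5, so 5 days before Wednesday is Friday.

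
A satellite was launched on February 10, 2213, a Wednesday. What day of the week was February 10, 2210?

Saturday

Count forward from the earlier date (February 10, 2210) to the later (February 10, 2213):
Day-of-year of February 10, 2210: 41.
Day-of-year of February 10, 2213: 41.
2210 has 365 days, so 365 − 41 = 324 days remain in 2210.
Full years: 2211: 365; 2212: 366. Sum = 731.
Total: 324 + 731 + 41 = 1096 days.
1096 mod 7 = 4, so 4 days before Wednesday is Saturday.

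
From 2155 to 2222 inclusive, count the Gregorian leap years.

16

Years divisible by 4: 2156, 2160, …, 2220 — 17 in all.
Of these, 2200 is divisible by 100 but not 400, so not leap.
Leap years: 17 − 1 = 16.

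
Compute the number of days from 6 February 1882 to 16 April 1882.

69

February 1882: 28 − 6 = 22 days remain (1882 is not a leap year, so February has 28 days).
Then March (31): 31 days.
April 1–16, 1882: 16 days.
Total: 22 + 31 + 16 = 69 days.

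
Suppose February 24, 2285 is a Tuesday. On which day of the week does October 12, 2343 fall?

Tuesday

From February 24, 2285 to February 24, 2343: 58 years, of which 13 contain a Feb 29 — 45×365 + 13×366 = 21183 days.
(2300 is not a leap year (divisible by 100 but not 400).)
February 2343: 28 − 24 = 4 days remain (2343 is not a leap year, so February has 28 days).
Then March (31), April (30), May (31), June (30), July (31), August (31), September (30): 31 + 30 + 31 + 30 + 31 + 31 + 30 = 214 days.
October 1–12, 2343: 12 days.
Residual: 230 days.
Total: 21413 days.
21413 is a multiple of 7, so October 12, 2343 falls on the same weekday: Tuesday.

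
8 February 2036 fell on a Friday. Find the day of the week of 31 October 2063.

Wednesday

Day-of-year of February 8, 2036: 39.
Day-of-year of October 31, 2063: 304.
2036 has 366 days, so 366 − 39 = 327 days remain in 2036.
Full years 2037–2062: 20 common + 6 leap = 20×365 + 6×366 = 9496 days.
Total: 327 + 9496 + 304 = 10127 days.
10127 mod 7 = 5, so 5 days after Friday is Wednesday.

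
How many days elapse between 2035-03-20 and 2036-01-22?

308

March 2035: 31 − 20 = 11 days remain.
Then 9 full months totalling 275 days.
January 1–22, 2036: 22 days.
Residual: 308 days.
Total: 308 days.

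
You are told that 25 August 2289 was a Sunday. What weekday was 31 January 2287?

Monday

Count forward from the earlier date (January 31, 2287) to the later (August 25, 2289):
January 2287: 31 − 31 = 0 days remain.
Then 30 full months totalling 912 days.
August 1–25, 2289: 25 days.
Total: 0 + 912 + 25 = 937 days.
937 mod 7 = 6, so 6 days before Sunday is Monday.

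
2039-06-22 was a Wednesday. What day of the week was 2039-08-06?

Saturday

June 2039: 30 − 22 = 8 days remain.
Then July (31): 31 days.
August 1–6, 2039: 6 days.
Total: 8 + 31 + 6 = 45 days.
45 mod 7 = 3, so 3 days after Wednesday is Saturday.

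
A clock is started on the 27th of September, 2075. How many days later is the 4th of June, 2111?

Day-of-year of September 27, 2075: 270.
Day-of-year of June 4, 2111: 155.
2075 has 365 days, so 365 − 270 = 95 days remain in 2075.
Full years 2076–2110: 27 common + 8 leap = 27×365 + 8×366 = 12783 days.
Total: 95 + 12783 + 155 = 13033 days.

13033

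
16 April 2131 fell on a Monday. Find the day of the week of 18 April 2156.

Sunday

From April 16, 2131 to April 16, 2156: 25 years, of which 7 contain a Feb 29 — 18×365 + 7×366 = 9132 days.
Within April 2156: 18 − 16 = 2 days.
Total: 9134 days.
9134 mod 7 = 6, so 6 days after Monday is Sunday.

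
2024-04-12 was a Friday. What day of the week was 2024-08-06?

April 2024: 30 − 12 = 18 days remain.
Then May (31), June (30), July (31): 31 + 30 + 31 = 92 days.
August 1–6, 2024: 6 days.
Total: 18 + 92 + 6 = 116 days.
116 mod 7 = 4, so 4 days after Friday is Tuesday.

Tuesday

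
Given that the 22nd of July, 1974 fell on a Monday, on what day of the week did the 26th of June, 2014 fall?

Thursday

From July 22, 1974 to July 22, 2013: 39 years, of which 10 contain a Feb 29 — 29×365 + 10×366 = 14245 days.
(2000 is a leap year (divisible by 400).)
July 2013: 31 − 22 = 9 days remain.
Then 10 full months totalling 304 days.
June 1–26, 2014: 26 days.
Residual: 339 days.
Total: 14584 days.
14584 mod 7 = 3, so 3 days after Monday is Thursday.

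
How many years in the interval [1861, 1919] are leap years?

Years divisible by 4: 1864, 1868, …, 1916 — 14 in all.
Of these, 1900 is divisible by 100 but not 400, so not leap.
Leap years: 14 − 1 = 13.

13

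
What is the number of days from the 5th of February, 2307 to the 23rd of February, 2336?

Day-of-year of February 5, 2307: 36.
Day-of-year of February 23, 2336: 54.
2307 has 365 days, so 365 − 36 = 329 days remain in 2307.
Full years 2308–2335: 21 common + 7 leap = 21×365 + 7×366 = 10227 days.
Total: 329 + 10227 + 54 = 10610 days.

10610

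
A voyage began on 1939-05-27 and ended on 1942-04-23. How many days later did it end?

1062

Day-of-year of May 27, 1939: 147.
Day-of-year of April 23, 1942: 113.
1939 has 365 days, so 365 − 147 = 218 days remain in 1939.
Full years: 1940: 366; 1941: 365. Sum = 731.
Total: 218 + 731 + 113 = 1062 days.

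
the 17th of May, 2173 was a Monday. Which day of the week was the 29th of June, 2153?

Count forward from the earlier date (June 29, 2153) to the later (May 17, 2173):
Day-of-year of June 29, 2153: 180.
Day-of-year of May 17, 2173: 137.
2153 has 365 days, so 365 − 180 = 185 days remain in 2153.
Full years 2154–2172: 14 common + 5 leap = 14×365 + 5×366 = 6940 days.
Total: 185 + 6940 + 137 = 7262 days.
7262 mod 7 = 3, so 3 days before Monday is Friday.

Friday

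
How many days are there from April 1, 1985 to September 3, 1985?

April 1985: 30 − 1 = 29 days remain.
Then May (31), June (30), July (31), August (31): 31 + 30 + 31 + 31 = 123 days.
September 1–3, 1985: 3 days.
Total: 29 + 123 + 3 = 155 days.

155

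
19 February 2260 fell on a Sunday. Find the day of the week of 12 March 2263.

February 19, 2260 → February 19, 2261: 366 days (2260 is a leap year).
February 19, 2261 → February 19, 2262: 365 days.
February 19, 2262 → February 19, 2263: 365 days.
February 2263: 28 − 19 = 9 days remain (2263 is not a leap year, so February has 28 days).
March 1–12, 2263: 12 days.
Residual: 21 days.
Total: 1117 days.
1117 mod 7 = 4, so 4 days after Sunday is Thursday.

Thursday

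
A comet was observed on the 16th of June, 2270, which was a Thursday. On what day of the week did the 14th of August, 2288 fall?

Tuesday

From June 16, 2270 to June 16, 2288: 18 years, of which 5 contain a Feb 29 — 13×365 + 5×366 = 6575 days.
June 2288: 30 − 16 = 14 days remain.
Then July (31): 31 days.
August 1–14, 2288: 14 days.
Residual: 59 days.
Total: 6634 days.
6634 mod 7 = 5, so 5 days after Thursday is Tuesday.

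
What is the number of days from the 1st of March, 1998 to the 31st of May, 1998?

91

March 1998: 31 − 1 = 30 days remain.
Then April (30): 30 days.
May 1–31, 1998: 31 days.
Total: 30 + 30 + 31 = 91 days.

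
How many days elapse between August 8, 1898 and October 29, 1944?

16883

From August 8, 1898 to August 8, 1944: 46 years, of which 11 contain a Feb 29 — 35×365 + 11×366 = 16801 days.
(1900 is not a leap year (divisible by 100 but not 400).)
August 1944: 31 − 8 = 23 days remain.
Then September (30): 30 days.
October 1–29, 1944: 29 days.
Residual: 82 days.
Total: 16883 days.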